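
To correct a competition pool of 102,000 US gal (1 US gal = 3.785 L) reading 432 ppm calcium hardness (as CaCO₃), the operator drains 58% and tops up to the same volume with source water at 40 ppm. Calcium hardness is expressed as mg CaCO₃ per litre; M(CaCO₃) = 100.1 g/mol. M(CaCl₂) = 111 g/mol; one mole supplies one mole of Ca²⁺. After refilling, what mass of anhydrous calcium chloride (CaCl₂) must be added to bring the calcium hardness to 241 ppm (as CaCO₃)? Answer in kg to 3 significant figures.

Volume: 102,000 US gal × 3.785 L/gal = 386,070 L.
After draining 58% and refilling: 432 × 0.42 + 40 × 0.58 = 204.64 ppm.
Deficit to target: 241 − 204.64 = 36.36 mg/L.
As CaCO₃: 36.36 mg/L × 386,070 L = 14,040 g; ÷ 100.1 = 140.2 mol Ca²⁺.
Mass: 140.2 × 111 = 15,570 g.

15.6 kg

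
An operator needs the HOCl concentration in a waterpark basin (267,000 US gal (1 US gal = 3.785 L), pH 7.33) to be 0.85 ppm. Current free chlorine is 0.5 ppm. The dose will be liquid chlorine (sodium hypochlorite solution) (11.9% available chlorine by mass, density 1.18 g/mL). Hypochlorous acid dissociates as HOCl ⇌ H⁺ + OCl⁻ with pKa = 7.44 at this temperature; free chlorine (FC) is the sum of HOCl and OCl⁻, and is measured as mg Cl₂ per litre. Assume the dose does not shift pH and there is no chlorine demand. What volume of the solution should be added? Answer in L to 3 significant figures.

7.27 L

Volume: 267,000 US gal × 3.785 L/gal = 1,010,595 L.
[OCl⁻]/[HOCl] = 10^(pH − pKa) = 10^(7.33 − 7.44) = 0.7762; fraction as HOCl = 1/(1 + 0.7762) = 0.563.
Free chlorine required for 0.85 ppm HOCl: 0.85 / 0.563 = 1.51 ppm.
FC to add: 1.51 − 0.5 = 1.01 mg/L as Cl₂.
Cl₂ equivalent: 1.01 mg/L × 1,010,595 L = 1021 g.
Product at 11.9% available Cl: 1021 / 0.119 = 8576 g.
Volume: 8576 g ÷ 1.18 g/mL = 7268 mL.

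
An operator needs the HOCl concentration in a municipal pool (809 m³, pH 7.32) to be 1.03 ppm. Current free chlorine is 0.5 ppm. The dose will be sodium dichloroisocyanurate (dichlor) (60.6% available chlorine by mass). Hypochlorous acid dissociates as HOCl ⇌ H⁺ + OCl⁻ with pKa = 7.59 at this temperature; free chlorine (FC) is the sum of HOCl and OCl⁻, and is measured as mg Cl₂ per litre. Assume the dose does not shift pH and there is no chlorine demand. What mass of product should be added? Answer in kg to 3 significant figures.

Volume: 809 m³ = 809,000 L.
[OCl⁻]/[HOCl] = 10^(pH − pKa) = 10^(7.32 − 7.59) = 0.537; fraction as HOCl = 1/(1 + 0.537) = 0.6506.
Free chlorine required for 1.03 ppm HOCl: 1.03 / 0.6506 = 1.583 ppm.
FC to add: 1.583 − 0.5 = 1.083 mg/L as Cl₂.
Cl₂ equivalent: 1.083 mg/L × 809,000 L = 876.3 g.
Product at 60.6% available Cl: 876.3 / 0.606 = 1446 g.

1.45 kg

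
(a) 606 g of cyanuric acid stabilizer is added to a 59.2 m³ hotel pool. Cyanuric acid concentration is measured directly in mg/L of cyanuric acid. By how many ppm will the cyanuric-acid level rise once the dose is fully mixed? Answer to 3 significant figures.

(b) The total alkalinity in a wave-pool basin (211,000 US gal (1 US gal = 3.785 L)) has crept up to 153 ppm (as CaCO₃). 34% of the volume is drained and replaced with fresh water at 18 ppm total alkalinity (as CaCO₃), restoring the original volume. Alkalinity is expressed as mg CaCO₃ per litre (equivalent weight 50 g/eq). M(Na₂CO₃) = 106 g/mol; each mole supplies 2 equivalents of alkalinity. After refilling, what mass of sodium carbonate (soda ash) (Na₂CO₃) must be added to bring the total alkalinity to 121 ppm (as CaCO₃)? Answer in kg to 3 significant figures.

(a) 10.2 ppm; (b) 11.8 kg

(a) Volume: 59.2 m³ = 59,200 L.
(a) Rise: 606 g / 59,200 L × 1000 = 10.24 mg/L.

(b) Volume: 211,000 US gal × 3.785 L/gal = 798,635 L.
(b) After draining 34% and refilling: 153 × 0.66 + 18 × 0.34 = 107.1 ppm.
(b) Deficit to target: 121 − 107.1 = 13.9 mg/L.
(b) As CaCO₃: 13.9 mg/L × 798,635 L = 11,100 g; ÷ 50 g/eq ÷ 2 = 111 mol Na₂CO₃.
(b) Mass: 111 × 106 = 11,770 g.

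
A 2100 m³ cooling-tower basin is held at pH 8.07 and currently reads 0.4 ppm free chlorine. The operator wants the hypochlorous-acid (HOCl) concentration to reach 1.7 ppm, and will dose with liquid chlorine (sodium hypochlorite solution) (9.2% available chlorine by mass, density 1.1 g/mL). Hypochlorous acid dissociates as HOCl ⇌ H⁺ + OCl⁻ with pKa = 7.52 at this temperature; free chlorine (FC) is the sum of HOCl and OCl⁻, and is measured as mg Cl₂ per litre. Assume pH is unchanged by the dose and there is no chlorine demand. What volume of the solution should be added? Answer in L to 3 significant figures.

Volume: 2100 m³ = 2,100,000 L.
[OCl⁻]/[HOCl] = 10^(pH − pKa) = 10^(8.07 − 7.52) = 3.548; fraction as HOCl = 1/(1 + 3.548) = 0.2199.
Free chlorine required for 1.7 ppm HOCl: 1.7 / 0.2199 = 7.732 ppm.
FC to add: 7.732 − 0.4 = 7.332 mg/L as Cl₂.
Cl₂ equivalent: 7.332 mg/L × 2,100,000 L = 15,400 g.
Product at 9.2% available Cl: 15,400 / 0.092 = 167,400 g.
Volume: 167,400 g ÷ 1.1 g/mL = 152,100 mL.

152 L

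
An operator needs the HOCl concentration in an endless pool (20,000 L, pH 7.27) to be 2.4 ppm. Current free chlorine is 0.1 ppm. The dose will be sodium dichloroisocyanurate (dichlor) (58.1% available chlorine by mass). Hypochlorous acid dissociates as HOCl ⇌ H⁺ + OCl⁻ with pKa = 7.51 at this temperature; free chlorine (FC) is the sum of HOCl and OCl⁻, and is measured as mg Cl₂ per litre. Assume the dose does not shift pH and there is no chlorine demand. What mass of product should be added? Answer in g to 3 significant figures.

[OCl⁻]/[HOCl] = 10^(pH − pKa) = 10^(7.27 − 7.51) = 0.5754; fraction as HOCl = 1/(1 + 0.5754) = 0.6347.
Free chlorine required for 2.4 ppm HOCl: 2.4 / 0.6347 = 3.781 ppm.
FC to add: 3.781 − 0.1 = 3.681 mg/L as Cl₂.
Cl₂ equivalent: 3.681 mg/L × 20,000 L = 73.62 g.
Product at 58.1% available Cl: 73.62 / 0.581 = 126.7 g.

127 g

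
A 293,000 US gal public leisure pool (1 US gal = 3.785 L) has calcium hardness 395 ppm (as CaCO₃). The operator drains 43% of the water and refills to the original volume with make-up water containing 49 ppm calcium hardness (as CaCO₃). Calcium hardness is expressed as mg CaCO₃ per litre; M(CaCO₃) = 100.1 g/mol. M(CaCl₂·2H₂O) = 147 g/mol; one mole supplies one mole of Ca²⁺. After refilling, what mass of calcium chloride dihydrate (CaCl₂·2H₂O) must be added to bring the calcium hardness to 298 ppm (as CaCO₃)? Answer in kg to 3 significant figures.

84.3 kg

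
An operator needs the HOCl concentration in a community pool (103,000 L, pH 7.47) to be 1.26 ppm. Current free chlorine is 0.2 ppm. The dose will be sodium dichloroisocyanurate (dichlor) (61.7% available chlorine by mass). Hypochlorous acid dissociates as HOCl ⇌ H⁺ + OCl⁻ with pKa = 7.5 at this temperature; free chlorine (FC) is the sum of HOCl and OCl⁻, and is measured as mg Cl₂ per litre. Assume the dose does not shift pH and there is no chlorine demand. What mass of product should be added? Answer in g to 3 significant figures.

[OCl⁻]/[HOCl] = 10^(pH − pKa) = 10^(7.47 − 7.5) = 0.9333; fraction as HOCl = 1/(1 + 0.9333) = 0.5173.
Free chlorine required for 1.26 ppm HOCl: 1.26 / 0.5173 = 2.436 ppm.
FC to add: 2.436 − 0.2 = 2.236 mg/L as Cl₂.
Cl₂ equivalent: 2.236 mg/L × 103,000 L = 230.3 g.
Product at 61.7% available Cl: 230.3 / 0.617 = 373.3 g.

373 g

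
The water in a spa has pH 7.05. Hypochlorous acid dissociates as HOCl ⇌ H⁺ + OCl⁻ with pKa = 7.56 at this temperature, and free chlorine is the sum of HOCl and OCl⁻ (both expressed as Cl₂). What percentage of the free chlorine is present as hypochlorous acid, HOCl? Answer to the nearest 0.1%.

76.4%

[OCl⁻]/[HOCl] = 10^(pH − pKa) = 10^(7.05 − 7.56) = 10^-0.51 = 0.309.
Fraction as HOCl = 1 / (1 + 0.309) = 0.7639.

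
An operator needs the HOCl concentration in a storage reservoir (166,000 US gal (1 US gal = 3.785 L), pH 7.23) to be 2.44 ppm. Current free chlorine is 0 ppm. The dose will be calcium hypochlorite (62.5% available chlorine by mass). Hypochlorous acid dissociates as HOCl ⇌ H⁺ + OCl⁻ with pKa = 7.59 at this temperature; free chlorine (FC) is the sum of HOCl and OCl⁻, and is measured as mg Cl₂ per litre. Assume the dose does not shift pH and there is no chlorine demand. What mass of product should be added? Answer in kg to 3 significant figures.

3.52 kg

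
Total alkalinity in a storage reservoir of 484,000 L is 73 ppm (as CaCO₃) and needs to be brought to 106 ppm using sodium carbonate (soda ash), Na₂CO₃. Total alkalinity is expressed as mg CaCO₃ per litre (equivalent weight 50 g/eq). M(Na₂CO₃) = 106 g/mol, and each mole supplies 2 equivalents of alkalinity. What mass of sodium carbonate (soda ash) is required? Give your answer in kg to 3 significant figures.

16.9 kg

Alkalinity to add: (106 − 73) = 33 mg/L as CaCO₃ × 484,000 L = 15,970 g as CaCO₃.
Equivalents: 15,970 g ÷ 50 g/eq = 319.4 eq.
Each mole of Na₂CO₃ supplies 2 eq, so 319.4 / 2 = 159.7 mol.
Mass: 159.7 mol × 106 g/mol = 16,930 g.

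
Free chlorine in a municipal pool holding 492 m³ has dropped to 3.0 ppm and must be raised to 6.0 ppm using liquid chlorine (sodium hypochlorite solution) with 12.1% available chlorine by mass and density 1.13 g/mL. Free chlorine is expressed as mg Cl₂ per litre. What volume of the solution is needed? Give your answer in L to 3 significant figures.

Volume: 492 m³ = 492,000 L.
Chlorine deficit: 6.0 − 3.0 = 3 ppm = 3 mg/L as Cl₂.
Cl₂ equivalent needed: 3 mg/L × 492,000 L = 1,476,000 mg = 1476 g.
Product at 12.1% available chlorine: 1476 / 0.121 = 12,200 g.
Volume at density 1.13 g/mL: 12,200 g ÷ 1.13 g/mL = 10,790 mL.

10.8 L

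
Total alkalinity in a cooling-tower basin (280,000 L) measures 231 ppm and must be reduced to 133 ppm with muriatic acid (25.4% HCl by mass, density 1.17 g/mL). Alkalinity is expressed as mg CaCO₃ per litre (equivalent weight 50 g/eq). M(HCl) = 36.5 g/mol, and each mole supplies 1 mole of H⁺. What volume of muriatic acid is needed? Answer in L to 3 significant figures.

67.4 L

Alkalinity to neutralize: (231 − 133) = 98 mg/L as CaCO₃ × 280,000 L = 27,440 g as CaCO₃.
Equivalents of H⁺ required: 27,440 ÷ 50 g/eq = 548.8 eq = 548.8 mol HCl.
Mass of HCl: 548.8 × 36.5 = 20,030 g.
Mass of 25.4% solution: 20,030 / 0.254 = 78,860 g.
Volume: 78,860 g ÷ 1.17 g/mL = 67,400 mL.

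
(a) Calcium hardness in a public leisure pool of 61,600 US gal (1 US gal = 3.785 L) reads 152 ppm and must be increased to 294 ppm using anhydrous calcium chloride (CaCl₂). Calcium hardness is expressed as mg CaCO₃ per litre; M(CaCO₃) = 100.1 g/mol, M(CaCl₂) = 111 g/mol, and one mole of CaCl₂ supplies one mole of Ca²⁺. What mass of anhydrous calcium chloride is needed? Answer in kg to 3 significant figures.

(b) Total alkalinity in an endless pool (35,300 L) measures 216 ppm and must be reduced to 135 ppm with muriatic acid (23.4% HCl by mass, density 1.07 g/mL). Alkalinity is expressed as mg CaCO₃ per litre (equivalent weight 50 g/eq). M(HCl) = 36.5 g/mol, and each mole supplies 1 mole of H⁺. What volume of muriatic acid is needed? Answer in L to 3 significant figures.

(a) Volume: 61,600 US gal × 3.785 L/gal = 233,156 L.
(a) Hardness to add: (294 − 152) = 142 mg/L as CaCO₃ × 233,156 L = 33,110 g as CaCO₃.
(a) Moles of Ca²⁺ (1 mol Ca²⁺ ≡ 1 mol CaCO₃): 33,110 / 100.1 g/mol = 330.8 mol.
(a) Mass of CaCl₂: 330.8 × 111 = 36,710 g.

(b) Alkalinity to neutralize: (216 − 135) = 81 mg/L as CaCO₃ × 35,300 L = 2859 g as CaCO₃.
(b) Equivalents of H⁺ required: 2859 ÷ 50 g/eq = 57.19 eq = 57.19 mol HCl.
(b) Mass of HCl: 57.19 × 36.5 = 2087 g.
(b) Mass of 23.4% solution: 2087 / 0.234 = 8920 g.
(b) Volume: 8920 g ÷ 1.07 g/mL = 8336 mL.

(a) 36.7 kg; (b) 8.34 L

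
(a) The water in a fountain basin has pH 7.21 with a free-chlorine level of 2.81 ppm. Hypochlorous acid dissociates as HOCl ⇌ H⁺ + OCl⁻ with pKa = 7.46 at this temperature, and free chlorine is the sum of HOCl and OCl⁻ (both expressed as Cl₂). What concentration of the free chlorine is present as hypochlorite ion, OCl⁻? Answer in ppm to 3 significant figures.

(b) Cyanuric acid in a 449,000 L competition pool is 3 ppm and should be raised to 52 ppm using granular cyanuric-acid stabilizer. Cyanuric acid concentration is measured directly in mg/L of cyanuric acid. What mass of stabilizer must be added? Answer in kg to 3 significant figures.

(a) 1.01 ppm; (b) 22.0 kg

(a) [OCl⁻]/[HOCl] = 10^(pH − pKa) = 10^(7.21 − 7.46) = 10^-0.25 = 0.5623.
(a) Fraction as HOCl = 1 / (1 + 0.5623) = 0.6401.
(a) OCl⁻ = (1 − 0.6401) × 2.81 ppm = 1.011 ppm.

(b) CYA to add: (52 − 3) = 49 mg/L × 449,000 L = 22,000 g cyanuric acid.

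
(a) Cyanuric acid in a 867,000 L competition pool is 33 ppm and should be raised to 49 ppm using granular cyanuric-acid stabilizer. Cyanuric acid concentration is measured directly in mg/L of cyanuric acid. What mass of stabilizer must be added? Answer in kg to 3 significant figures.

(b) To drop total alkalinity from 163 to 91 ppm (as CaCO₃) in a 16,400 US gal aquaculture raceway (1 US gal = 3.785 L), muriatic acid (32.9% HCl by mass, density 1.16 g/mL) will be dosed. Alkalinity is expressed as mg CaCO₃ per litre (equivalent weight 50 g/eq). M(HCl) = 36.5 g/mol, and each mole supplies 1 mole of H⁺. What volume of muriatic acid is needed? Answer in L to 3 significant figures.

(a) 13.9 kg; (b) 8.55 L

(a) CYA to add: (49 − 33) = 16 mg/L × 867,000 L = 13,870 g cyanuric acid.

(b) Volume: 16,400 US gal × 3.785 L/gal = 62,074 L.
(b) Alkalinity to neutralize: (163 − 91) = 72 mg/L as CaCO₃ × 62,074 L = 4469 g as CaCO₃.
(b) Equivalents of H⁺ required: 4469 ÷ 50 g/eq = 89.39 eq = 89.39 mol HCl.
(b) Mass of HCl: 89.39 × 36.5 = 3263 g.
(b) Mass of 32.9% solution: 3263 / 0.329 = 9917 g.
(b) Volume: 9917 g ÷ 1.16 g/mL = 8549 mL.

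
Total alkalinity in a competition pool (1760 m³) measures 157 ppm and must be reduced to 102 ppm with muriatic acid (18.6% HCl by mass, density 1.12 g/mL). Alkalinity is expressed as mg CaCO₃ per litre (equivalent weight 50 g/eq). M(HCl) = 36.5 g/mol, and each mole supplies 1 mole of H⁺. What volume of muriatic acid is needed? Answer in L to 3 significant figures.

339 L

Volume: 1760 m³ = 1,760,000 L.
Alkalinity to neutralize: (157 − 102) = 55 mg/L as CaCO₃ × 1,760,000 L = 96,800 g as CaCO₃.
Equivalents of H⁺ required: 96,800 ÷ 50 g/eq = 1936 eq = 1936 mol HCl.
Mass of HCl: 1936 × 36.5 = 70,660 g.
Mass of 18.6% solution: 70,660 / 0.186 = 379,900 g.
Volume: 379,900 g ÷ 1.12 g/mL = 339,200 mL.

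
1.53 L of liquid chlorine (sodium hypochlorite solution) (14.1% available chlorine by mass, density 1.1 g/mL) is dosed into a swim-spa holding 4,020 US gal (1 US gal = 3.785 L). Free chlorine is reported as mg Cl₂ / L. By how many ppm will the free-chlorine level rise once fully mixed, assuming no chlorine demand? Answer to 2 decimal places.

Volume: 4,020 US gal × 3.785 L/gal = 15,216 L.
Mass of solution: 1.53 L × 1000 mL/L × 1.1 g/mL = 1683 g.
Available chlorine delivered: 1683 g × 0.141 = 237.3 g as Cl₂.
Concentration rise: 237.3 g / 15,216 L = 15.6 mg/L = 15.60 ppm.

15.60 ppm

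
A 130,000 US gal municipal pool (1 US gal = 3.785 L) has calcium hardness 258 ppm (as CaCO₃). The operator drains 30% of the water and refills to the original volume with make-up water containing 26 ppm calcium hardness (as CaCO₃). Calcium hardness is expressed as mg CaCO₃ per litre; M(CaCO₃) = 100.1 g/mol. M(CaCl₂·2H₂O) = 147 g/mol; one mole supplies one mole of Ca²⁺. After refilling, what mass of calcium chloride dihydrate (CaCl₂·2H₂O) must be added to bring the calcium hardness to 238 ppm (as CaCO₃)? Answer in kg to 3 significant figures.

35.8 kg

Volume: 130,000 US gal × 3.785 L/gal = 492,050 L.
After draining 30% and refilling: 258 × 0.70 + 26 × 0.30 = 188.4 ppm.
Deficit to target: 238 − 188.4 = 49.6 mg/L.
As CaCO₃: 49.6 mg/L × 492,050 L = 24,410 g; ÷ 100.1 = 243.8 mol Ca²⁺.
Mass: 243.8 × 147 = 35,840 g.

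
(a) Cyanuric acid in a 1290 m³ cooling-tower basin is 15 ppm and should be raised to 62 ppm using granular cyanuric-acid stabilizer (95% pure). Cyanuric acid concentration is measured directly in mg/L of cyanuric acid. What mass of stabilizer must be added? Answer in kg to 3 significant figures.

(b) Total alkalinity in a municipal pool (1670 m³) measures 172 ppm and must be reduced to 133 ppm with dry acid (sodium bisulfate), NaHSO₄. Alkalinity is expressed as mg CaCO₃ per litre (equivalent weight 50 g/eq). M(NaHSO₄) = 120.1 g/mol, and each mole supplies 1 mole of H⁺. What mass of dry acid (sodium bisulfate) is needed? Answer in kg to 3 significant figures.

(a) 63.8 kg; (b) 156 kg

(a) Volume: 1290 m³ = 1,290,000 L.
(a) CYA to add: (62 − 15) = 47 mg/L × 1,290,000 L = 60,630 g cyanuric acid.
(a) At 95% purity: 60,630 / 0.95 = 63,820 g product.

(b) Volume: 1670 m³ = 1,670,000 L.
(b) Alkalinity to neutralize: (172 − 133) = 39 mg/L as CaCO₃ × 1,670,000 L = 65,130 g as CaCO₃.
(b) Equivalents of H⁺ required: 65,130 ÷ 50 g/eq = 1303 eq = 1303 mol NaHSO₄.
(b) Mass of NaHSO₄: 1303 × 120.1 = 156,400 g.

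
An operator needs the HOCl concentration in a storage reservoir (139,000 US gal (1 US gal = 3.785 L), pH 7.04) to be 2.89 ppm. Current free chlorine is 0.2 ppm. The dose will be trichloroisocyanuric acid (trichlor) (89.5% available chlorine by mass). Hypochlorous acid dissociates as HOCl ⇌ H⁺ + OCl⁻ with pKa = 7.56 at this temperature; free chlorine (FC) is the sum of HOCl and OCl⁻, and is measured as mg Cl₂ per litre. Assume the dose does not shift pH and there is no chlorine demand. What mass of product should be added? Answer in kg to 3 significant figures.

Volume: 139,000 US gal × 3.785 L/gal = 526,115 L.
[OCl⁻]/[HOCl] = 10^(pH − pKa) = 10^(7.04 − 7.56) = 0.302; fraction as HOCl = 1/(1 + 0.302) = 0.7681.
Free chlorine required for 2.89 ppm HOCl: 2.89 / 0.7681 = 3.763 ppm.
FC to add: 3.763 − 0.2 = 3.563 mg/L as Cl₂.
Cl₂ equivalent: 3.563 mg/L × 526,115 L = 1874 g.
Product at 89.5% available Cl: 1874 / 0.895 = 2094 g.

2.09 kg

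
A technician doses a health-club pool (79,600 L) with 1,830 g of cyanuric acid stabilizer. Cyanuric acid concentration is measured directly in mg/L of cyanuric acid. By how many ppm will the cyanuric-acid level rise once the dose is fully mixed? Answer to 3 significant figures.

Rise: 1,830 g / 79,600 L × 1000 = 22.99 mg/L.

23.0 ppm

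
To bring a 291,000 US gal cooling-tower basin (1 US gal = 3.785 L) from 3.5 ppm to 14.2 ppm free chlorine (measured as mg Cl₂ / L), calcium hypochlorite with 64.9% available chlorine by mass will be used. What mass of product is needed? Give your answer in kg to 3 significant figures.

18.2 kg

Volume: 291,000 US gal × 3.785 L/gal = 1,101,435 L.
Chlorine deficit: 14.2 − 3.5 = 10.7 ppm = 10.7 mg/L as Cl₂.
Cl₂ equivalent needed: 10.7 mg/L × 1,101,435 L = 11,790,000 mg = 11,790 g.
Product at 64.9% available chlorine: 11,790 / 0.649 = 18,160 g.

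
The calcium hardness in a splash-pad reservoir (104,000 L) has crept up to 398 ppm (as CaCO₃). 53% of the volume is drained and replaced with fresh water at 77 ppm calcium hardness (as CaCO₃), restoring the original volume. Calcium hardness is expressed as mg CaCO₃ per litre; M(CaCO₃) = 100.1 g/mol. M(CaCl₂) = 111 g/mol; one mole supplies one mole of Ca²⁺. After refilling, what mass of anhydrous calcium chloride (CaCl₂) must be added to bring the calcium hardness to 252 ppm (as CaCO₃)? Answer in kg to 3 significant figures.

2.78 kg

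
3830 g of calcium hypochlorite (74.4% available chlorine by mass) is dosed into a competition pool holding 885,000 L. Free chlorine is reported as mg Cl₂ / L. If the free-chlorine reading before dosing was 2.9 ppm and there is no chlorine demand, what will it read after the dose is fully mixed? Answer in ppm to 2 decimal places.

6.12 ppm

Available chlorine delivered: 3830 g × 0.744 = 2850 g as Cl₂.
Concentration rise: 2850 g / 885,000 L = 3.22 mg/L = 3.22 ppm.
Final FC: 2.9 + 3.22 = 6.12 ppm.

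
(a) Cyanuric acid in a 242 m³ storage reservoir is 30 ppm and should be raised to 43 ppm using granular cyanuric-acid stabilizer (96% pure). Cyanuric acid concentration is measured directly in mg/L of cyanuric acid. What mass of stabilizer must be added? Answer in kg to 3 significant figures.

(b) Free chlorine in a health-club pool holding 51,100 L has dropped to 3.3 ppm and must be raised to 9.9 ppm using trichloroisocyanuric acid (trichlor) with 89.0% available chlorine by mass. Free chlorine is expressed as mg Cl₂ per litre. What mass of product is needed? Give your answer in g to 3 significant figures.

(a) Volume: 242 m³ = 242,000 L.
(a) CYA to add: (43 − 30) = 13 mg/L × 242,000 L = 3146 g cyanuric acid.
(a) At 96% purity: 3146 / 0.96 = 3277 g product.

(b) Chlorine deficit: 9.9 − 3.3 = 6.6 ppm = 6.6 mg/L as Cl₂.
(b) Cl₂ equivalent needed: 6.6 mg/L × 51,100 L = 337,300 mg = 337.3 g.
(b) Product at 89.0% available chlorine: 337.3 / 0.89 = 378.9 g.

(a) 3.28 kg; (b) 379 g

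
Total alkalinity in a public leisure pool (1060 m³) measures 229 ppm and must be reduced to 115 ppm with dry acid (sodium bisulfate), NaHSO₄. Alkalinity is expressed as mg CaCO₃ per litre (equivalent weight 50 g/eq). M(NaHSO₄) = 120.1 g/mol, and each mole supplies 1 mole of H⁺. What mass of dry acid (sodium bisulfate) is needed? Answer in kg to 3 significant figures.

Volume: 1060 m³ = 1,060,000 L.
Alkalinity to neutralize: (229 − 115) = 114 mg/L as CaCO₃ × 1,060,000 L = 120,800 g as CaCO₃.
Equivalents of H⁺ required: 120,800 ÷ 50 g/eq = 2417 eq = 2417 mol NaHSO₄.
Mass of NaHSO₄: 2417 × 120.1 = 290,300 g.

290 kg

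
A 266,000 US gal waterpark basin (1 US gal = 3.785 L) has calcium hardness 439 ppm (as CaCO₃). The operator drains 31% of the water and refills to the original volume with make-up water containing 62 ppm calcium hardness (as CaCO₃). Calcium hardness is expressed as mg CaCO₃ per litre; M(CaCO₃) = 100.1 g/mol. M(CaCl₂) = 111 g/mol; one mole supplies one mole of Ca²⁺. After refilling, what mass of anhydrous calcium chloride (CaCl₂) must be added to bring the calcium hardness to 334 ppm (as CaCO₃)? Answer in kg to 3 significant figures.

13.3 kg

Volume: 266,000 US gal × 3.785 L/gal = 1,006,810 L.
After draining 31% and refilling: 439 × 0.69 + 62 × 0.31 = 322.13 ppm.
Deficit to target: 334 − 322.13 = 11.87 mg/L.
As CaCO₃: 11.87 mg/L × 1,006,810 L = 11,950 g; ÷ 100.1 = 119.4 mol Ca²⁺.
Mass: 119.4 × 111 = 13,250 g.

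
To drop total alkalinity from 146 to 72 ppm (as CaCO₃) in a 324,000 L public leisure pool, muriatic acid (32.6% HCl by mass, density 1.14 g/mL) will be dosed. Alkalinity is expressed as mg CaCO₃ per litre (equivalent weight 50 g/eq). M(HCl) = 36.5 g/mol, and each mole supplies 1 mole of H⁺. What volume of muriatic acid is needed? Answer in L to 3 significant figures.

47.1 L

Alkalinity to neutralize: (146 − 72) = 74 mg/L as CaCO₃ × 324,000 L = 23,980 g as CaCO₃.
Equivalents of H⁺ required: 23,980 ÷ 50 g/eq = 479.5 eq = 479.5 mol HCl.
Mass of HCl: 479.5 × 36.5 = 17,500 g.
Mass of 32.6% solution: 17,500 / 0.326 = 53,690 g.
Volume: 53,690 g ÷ 1.14 g/mL = 47,100 mL.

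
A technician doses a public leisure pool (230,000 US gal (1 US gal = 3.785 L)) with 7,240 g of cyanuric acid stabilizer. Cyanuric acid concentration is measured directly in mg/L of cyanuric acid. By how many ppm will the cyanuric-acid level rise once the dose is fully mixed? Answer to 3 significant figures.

Volume: 230,000 US gal × 3.785 L/gal = 870,550 L.
Rise: 7,240 g / 870,550 L × 1000 = 8.317 mg/L.

8.32 ppm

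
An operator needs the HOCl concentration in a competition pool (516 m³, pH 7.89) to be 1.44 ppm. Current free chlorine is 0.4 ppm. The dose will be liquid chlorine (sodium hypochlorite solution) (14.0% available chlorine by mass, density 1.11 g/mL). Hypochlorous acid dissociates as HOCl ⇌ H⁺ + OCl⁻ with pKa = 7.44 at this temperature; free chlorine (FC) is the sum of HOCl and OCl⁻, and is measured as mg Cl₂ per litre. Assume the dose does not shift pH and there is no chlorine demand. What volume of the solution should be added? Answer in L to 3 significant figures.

16.9 L

Volume: 516 m³ = 516,000 L.
[OCl⁻]/[HOCl] = 10^(pH − pKa) = 10^(7.89 − 7.44) = 2.818; fraction as HOCl = 1/(1 + 2.818) = 0.2619.
Free chlorine required for 1.44 ppm HOCl: 1.44 / 0.2619 = 5.498 ppm.
FC to add: 5.498 − 0.4 = 5.098 mg/L as Cl₂.
Cl₂ equivalent: 5.098 mg/L × 516,000 L = 2631 g.
Product at 14.0% available Cl: 2631 / 0.14 = 18,790 g.
Volume: 18,790 g ÷ 1.11 g/mL = 16,930 mL.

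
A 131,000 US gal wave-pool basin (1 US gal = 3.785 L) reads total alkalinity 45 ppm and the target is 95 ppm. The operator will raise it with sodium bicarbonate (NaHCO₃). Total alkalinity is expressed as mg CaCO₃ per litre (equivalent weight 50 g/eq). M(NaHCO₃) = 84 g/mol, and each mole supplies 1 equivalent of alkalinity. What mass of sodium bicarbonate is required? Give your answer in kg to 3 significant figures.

41.7 kg

Volume: 131,000 US gal × 3.785 L/gal = 495,835 L.
Alkalinity to add: (95 − 45) = 50 mg/L as CaCO₃ × 495,835 L = 24,790 g as CaCO₃.
Equivalents: 24,790 g ÷ 50 g/eq = 495.8 eq.
NaHCO₃ supplies 1 eq per mole → 495.8 mol.
Mass: 495.8 mol × 84 g/mol = 41,650 g.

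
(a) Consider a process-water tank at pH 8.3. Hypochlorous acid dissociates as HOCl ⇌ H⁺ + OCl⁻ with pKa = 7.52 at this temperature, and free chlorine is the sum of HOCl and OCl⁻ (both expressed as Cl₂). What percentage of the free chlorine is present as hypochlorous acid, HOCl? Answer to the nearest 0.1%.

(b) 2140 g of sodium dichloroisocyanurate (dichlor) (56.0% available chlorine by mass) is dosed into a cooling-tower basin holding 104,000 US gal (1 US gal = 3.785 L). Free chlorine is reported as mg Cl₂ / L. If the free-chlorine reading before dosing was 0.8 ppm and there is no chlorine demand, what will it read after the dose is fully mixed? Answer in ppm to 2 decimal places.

(a) [OCl⁻]/[HOCl] = 10^(pH − pKa) = 10^(8.3 − 7.52) = 10^0.78 = 6.026.
(a) Fraction as HOCl = 1 / (1 + 6.026) = 0.1423.

(b) Volume: 104,000 US gal × 3.785 L/gal = 393,640 L.
(b) Available chlorine delivered: 2140 g × 0.56 = 1198 g as Cl₂.
(b) Concentration rise: 1198 g / 393,640 L = 3.044 mg/L = 3.04 ppm.
(b) Final FC: 0.8 + 3.04 = 3.84 ppm.

(a) 14.2%; (b) 3.84 ppm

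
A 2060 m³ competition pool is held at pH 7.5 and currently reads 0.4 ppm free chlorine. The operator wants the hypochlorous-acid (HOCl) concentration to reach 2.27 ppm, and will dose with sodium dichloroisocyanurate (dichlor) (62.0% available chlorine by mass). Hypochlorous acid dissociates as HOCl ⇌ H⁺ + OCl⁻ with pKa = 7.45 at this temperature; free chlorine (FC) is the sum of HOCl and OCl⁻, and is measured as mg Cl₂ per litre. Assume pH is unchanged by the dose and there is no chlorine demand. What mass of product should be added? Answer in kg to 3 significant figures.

14.7 kg

Volume: 2060 m³ = 2,060,000 L.
[OCl⁻]/[HOCl] = 10^(pH − pKa) = 10^(7.5 − 7.45) = 1.122; fraction as HOCl = 1/(1 + 1.122) = 0.4712.
Free chlorine required for 2.27 ppm HOCl: 2.27 / 0.4712 = 4.817 ppm.
FC to add: 4.817 − 0.4 = 4.417 mg/L as Cl₂.
Cl₂ equivalent: 4.417 mg/L × 2,060,000 L = 9099 g.
Product at 62.0% available Cl: 9099 / 0.62 = 14,680 g.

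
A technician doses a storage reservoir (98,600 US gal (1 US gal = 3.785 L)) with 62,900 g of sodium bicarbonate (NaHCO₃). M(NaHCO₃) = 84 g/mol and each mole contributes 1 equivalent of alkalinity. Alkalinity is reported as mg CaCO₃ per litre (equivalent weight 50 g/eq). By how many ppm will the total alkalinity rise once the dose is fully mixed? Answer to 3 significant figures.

100 ppm

Volume: 98,600 US gal × 3.785 L/gal = 373,201 L.
Moles of NaHCO₃: 62,900 g ÷ 84 g/mol = 748.8 mol → 748.8 eq of alkalinity.
As CaCO₃: 748.8 eq × 50 g/eq = 37,440 g.
Rise: 37,440 g / 373,201 L × 1000 = 100.3 mg/L.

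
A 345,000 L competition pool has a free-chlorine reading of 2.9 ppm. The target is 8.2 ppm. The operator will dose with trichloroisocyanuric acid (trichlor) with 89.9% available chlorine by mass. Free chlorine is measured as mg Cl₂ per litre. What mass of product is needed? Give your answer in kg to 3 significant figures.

Chlorine deficit: 8.2 − 2.9 = 5.3 ppm = 5.3 mg/L as Cl₂.
Cl₂ equivalent needed: 5.3 mg/L × 345,000 L = 1,828,000 mg = 1828 g.
Product at 89.9% available chlorine: 1828 / 0.899 = 2034 g.

2.03 kg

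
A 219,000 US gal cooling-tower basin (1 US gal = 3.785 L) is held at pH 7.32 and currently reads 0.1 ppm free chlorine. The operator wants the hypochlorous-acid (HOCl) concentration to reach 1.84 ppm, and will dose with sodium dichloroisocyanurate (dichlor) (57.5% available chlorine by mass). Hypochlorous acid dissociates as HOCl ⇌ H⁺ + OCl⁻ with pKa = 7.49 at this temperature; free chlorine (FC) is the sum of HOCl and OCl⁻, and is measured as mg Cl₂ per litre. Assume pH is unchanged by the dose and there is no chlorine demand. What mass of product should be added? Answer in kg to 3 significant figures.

Volume: 219,000 US gal × 3.785 L/gal = 828,915 L.
[OCl⁻]/[HOCl] = 10^(pH − pKa) = 10^(7.32 − 7.49) = 0.6761; fraction as HOCl = 1/(1 + 0.6761) = 0.5966.
Free chlorine required for 1.84 ppm HOCl: 1.84 / 0.5966 = 3.084 ppm.
FC to add: 3.084 − 0.1 = 2.984 mg/L as Cl₂.
Cl₂ equivalent: 2.984 mg/L × 828,915 L = 2473 g.
Product at 57.5% available Cl: 2473 / 0.575 = 4302 g.

4.30 kg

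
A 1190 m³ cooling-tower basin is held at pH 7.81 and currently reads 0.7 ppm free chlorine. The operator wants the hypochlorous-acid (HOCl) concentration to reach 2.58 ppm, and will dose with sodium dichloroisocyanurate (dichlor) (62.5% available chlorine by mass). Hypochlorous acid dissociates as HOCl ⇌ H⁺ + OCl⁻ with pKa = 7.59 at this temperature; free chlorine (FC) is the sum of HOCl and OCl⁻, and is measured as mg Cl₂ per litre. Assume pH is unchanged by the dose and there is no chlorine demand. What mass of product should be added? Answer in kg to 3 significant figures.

11.7 kg

Volume: 1190 m³ = 1,190,000 L.
[OCl⁻]/[HOCl] = 10^(pH − pKa) = 10^(7.81 − 7.59) = 1.66; fraction as HOCl = 1/(1 + 1.66) = 0.376.
Free chlorine required for 2.58 ppm HOCl: 2.58 / 0.376 = 6.862 ppm.
FC to add: 6.862 − 0.7 = 6.162 mg/L as Cl₂.
Cl₂ equivalent: 6.162 mg/L × 1,190,000 L = 7332 g.
Product at 62.5% available Cl: 7332 / 0.625 = 11,730 g.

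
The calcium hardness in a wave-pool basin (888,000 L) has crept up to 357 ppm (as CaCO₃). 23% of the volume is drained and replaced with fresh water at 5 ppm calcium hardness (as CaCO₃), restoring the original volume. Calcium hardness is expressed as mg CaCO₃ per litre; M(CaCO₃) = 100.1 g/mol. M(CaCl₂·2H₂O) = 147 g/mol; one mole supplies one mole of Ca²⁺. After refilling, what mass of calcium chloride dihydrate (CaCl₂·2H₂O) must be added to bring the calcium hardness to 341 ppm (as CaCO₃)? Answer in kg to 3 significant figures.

After draining 23% and refilling: 357 × 0.77 + 5 × 0.23 = 276.04 ppm.
Deficit to target: 341 − 276.04 = 64.96 mg/L.
As CaCO₃: 64.96 mg/L × 888,000 L = 57,680 g; ÷ 100.1 = 576.3 mol Ca²⁺.
Mass: 576.3 × 147 = 84,710 g.

84.7 kg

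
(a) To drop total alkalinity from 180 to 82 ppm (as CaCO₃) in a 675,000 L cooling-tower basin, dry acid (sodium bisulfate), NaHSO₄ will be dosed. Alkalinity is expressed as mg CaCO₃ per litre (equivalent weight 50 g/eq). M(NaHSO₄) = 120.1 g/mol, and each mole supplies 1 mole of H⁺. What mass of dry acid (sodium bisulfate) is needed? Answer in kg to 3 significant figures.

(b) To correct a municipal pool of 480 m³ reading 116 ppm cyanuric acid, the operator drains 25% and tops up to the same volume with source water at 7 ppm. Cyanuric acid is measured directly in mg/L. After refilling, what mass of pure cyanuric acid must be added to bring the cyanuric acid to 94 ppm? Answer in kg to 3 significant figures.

(a) 159 kg; (b) 2.52 kg

(a) Alkalinity to neutralize: (180 − 82) = 98 mg/L as CaCO₃ × 675,000 L = 66,150 g as CaCO₃.
(a) Equivalents of H⁺ required: 66,150 ÷ 50 g/eq = 1323 eq = 1323 mol NaHSO₄.
(a) Mass of NaHSO₄: 1323 × 120.1 = 158,900 g.

(b) Volume: 480 m³ = 480,000 L.
(b) After draining 25% and refilling: 116 × 0.75 + 7 × 0.25 = 88.75 ppm.
(b) Deficit to target: 94 − 88.75 = 5.25 mg/L.
(b) Mass: 5.25 mg/L × 480,000 L = 2520 g cyanuric acid.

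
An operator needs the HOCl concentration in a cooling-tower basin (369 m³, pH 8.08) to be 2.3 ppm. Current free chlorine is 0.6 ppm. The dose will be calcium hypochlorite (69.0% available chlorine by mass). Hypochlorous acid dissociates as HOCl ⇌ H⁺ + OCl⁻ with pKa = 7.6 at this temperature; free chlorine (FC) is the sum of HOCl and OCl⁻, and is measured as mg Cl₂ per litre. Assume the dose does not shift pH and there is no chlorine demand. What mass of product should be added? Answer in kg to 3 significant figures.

4.62 kg

Volume: 369 m³ = 369,000 L.
[OCl⁻]/[HOCl] = 10^(pH − pKa) = 10^(8.08 − 7.6) = 3.02; fraction as HOCl = 1/(1 + 3.02) = 0.2488.
Free chlorine required for 2.3 ppm HOCl: 2.3 / 0.2488 = 9.246 ppm.
FC to add: 9.246 − 0.6 = 8.646 mg/L as Cl₂.
Cl₂ equivalent: 8.646 mg/L × 369,000 L = 3190 g.
Product at 69.0% available Cl: 3190 / 0.69 = 4624 g.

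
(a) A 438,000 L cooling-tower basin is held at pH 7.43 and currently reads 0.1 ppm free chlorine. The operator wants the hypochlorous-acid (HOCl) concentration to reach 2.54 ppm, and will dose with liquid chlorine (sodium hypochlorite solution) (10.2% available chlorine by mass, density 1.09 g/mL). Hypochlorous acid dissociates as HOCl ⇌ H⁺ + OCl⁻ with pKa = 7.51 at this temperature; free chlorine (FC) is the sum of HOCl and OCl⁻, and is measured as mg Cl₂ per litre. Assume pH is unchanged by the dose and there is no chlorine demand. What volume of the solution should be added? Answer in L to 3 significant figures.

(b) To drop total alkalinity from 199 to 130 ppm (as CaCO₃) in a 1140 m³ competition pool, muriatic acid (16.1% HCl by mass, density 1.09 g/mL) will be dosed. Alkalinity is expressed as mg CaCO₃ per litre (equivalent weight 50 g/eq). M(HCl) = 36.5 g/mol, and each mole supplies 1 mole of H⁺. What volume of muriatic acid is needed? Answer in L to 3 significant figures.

(a) 17.9 L; (b) 327 L

(a) [OCl⁻]/[HOCl] = 10^(pH − pKa) = 10^(7.43 − 7.51) = 0.8318; fraction as HOCl = 1/(1 + 0.8318) = 0.5459.
(a) Free chlorine required for 2.54 ppm HOCl: 2.54 / 0.5459 = 4.653 ppm.
(a) FC to add: 4.653 − 0.1 = 4.553 mg/L as Cl₂.
(a) Cl₂ equivalent: 4.553 mg/L × 438,000 L = 1994 g.
(a) Product at 10.2% available Cl: 1994 / 0.102 = 19,550 g.
(a) Volume: 19,550 g ÷ 1.09 g/mL = 17,940 mL.

(b) Volume: 1140 m³ = 1,140,000 L.
(b) Alkalinity to neutralize: (199 − 130) = 69 mg/L as CaCO₃ × 1,140,000 L = 78,660 g as CaCO₃.
(b) Equivalents of H⁺ required: 78,660 ÷ 50 g/eq = 1573 eq = 1573 mol HCl.
(b) Mass of HCl: 1573 × 36.5 = 57,420 g.
(b) Mass of 16.1% solution: 57,420 / 0.161 = 356,700 g.
(b) Volume: 356,700 g ÷ 1.09 g/mL = 327,200 mL.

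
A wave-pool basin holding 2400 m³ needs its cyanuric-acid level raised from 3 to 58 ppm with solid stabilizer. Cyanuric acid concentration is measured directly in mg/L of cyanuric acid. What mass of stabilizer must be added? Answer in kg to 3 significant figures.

132 kg

Volume: 2400 m³ = 2,400,000 L.
CYA to add: (58 − 3) = 55 mg/L × 2,400,000 L = 132,000 g cyanuric acid.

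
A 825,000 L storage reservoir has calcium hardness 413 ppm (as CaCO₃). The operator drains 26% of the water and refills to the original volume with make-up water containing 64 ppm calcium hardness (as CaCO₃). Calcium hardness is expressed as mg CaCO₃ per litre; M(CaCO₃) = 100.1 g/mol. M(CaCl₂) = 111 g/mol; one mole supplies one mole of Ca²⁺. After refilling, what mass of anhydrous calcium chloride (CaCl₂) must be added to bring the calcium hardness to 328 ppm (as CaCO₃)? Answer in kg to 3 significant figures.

5.25 kg

After draining 26% and refilling: 413 × 0.74 + 64 × 0.26 = 322.26 ppm.
Deficit to target: 328 − 322.26 = 5.74 mg/L.
As CaCO₃: 5.74 mg/L × 825,000 L = 4736 g; ÷ 100.1 = 47.31 mol Ca²⁺.
Mass: 47.31 × 111 = 5251 g.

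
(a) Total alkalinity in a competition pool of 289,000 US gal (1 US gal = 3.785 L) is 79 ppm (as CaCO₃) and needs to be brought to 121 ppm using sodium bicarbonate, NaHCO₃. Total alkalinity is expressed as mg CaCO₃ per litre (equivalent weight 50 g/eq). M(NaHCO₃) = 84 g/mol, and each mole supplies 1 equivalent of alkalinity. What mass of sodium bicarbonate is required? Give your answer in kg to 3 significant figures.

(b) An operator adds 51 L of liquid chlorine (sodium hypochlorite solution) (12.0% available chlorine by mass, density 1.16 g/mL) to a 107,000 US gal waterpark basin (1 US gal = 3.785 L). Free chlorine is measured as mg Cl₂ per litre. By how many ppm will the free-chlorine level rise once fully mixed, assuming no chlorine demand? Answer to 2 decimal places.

(a) Volume: 289,000 US gal × 3.785 L/gal = 1,093,865 L.
(a) Alkalinity to add: (121 − 79) = 42 mg/L as CaCO₃ × 1,093,865 L = 45,940 g as CaCO₃.
(a) Equivalents: 45,940 g ÷ 50 g/eq = 918.8 eq.
(a) NaHCO₃ supplies 1 eq per mole → 918.8 mol.
(a) Mass: 918.8 mol × 84 g/mol = 77,180 g.

(b) Volume: 107,000 US gal × 3.785 L/gal = 404,995 L.
(b) Mass of solution: 51 L × 1000 mL/L × 1.16 g/mL = 59,160 g.
(b) Available chlorine delivered: 59,160 g × 0.12 = 7099 g as Cl₂.
(b) Concentration rise: 7099 g / 404,995 L = 17.53 mg/L = 17.53 ppm.

(a) 77.2 kg; (b) 17.53 ppm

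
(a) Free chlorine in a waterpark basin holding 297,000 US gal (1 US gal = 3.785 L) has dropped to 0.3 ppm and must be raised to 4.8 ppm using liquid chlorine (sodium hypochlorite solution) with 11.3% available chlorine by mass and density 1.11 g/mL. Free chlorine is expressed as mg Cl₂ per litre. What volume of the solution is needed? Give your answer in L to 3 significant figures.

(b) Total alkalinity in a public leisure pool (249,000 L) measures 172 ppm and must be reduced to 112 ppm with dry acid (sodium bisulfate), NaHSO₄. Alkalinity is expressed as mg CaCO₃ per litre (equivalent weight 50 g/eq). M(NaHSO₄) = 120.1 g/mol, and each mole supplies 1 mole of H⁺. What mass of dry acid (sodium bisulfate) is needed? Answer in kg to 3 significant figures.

(a) 40.3 L; (b) 35.9 kg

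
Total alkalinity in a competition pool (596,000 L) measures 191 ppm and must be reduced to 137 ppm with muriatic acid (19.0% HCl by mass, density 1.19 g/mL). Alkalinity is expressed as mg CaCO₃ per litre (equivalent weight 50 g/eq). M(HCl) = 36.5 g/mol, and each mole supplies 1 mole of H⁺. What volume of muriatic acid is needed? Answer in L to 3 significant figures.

104 L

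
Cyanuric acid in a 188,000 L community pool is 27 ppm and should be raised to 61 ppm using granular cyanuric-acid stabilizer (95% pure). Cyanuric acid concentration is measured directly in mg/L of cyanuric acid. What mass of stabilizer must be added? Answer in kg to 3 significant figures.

6.73 kg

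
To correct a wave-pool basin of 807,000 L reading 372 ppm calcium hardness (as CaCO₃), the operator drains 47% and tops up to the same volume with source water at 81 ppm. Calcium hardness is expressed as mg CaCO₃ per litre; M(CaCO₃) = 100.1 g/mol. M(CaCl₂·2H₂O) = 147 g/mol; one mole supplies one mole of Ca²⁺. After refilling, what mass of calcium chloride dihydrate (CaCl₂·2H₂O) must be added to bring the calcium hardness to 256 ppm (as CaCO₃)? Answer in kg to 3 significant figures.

24.6 kg

After draining 47% and refilling: 372 × 0.53 + 81 × 0.47 = 235.23 ppm.
Deficit to target: 256 − 235.23 = 20.77 mg/L.
As CaCO₃: 20.77 mg/L × 807,000 L = 16,760 g; ÷ 100.1 = 167.4 mol Ca²⁺.
Mass: 167.4 × 147 = 24,610 g.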